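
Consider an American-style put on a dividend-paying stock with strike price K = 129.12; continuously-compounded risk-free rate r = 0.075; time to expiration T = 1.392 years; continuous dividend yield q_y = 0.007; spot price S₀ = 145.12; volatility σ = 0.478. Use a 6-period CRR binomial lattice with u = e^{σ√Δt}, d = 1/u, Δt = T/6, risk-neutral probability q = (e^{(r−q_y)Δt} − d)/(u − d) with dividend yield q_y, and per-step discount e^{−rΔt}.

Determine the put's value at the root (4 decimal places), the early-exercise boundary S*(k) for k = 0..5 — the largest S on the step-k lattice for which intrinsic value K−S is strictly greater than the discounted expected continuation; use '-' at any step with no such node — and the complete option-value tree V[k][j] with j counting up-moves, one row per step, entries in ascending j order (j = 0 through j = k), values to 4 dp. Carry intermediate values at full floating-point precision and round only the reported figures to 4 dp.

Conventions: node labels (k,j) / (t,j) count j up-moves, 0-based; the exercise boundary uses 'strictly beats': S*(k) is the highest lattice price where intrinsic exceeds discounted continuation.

price = 18.3792
boundary = - - - 72.7374 57.7787 72.7374
tree:
18.3792
27.6815 8.8531
40.3266 14.8314 2.6222
56.3826 24.2009 5.1009 0.0000
71.3413 38.0311 9.9230 0.0000 0.0000
83.2237 56.3826 19.3034 0.0000 0.0000 0.0000
92.6624 71.3413 37.5512 0.0000 0.0000 0.0000 0.0000

Δt=0.23200  u=1.25890  d=0.79435  q=0.47692  discount=0.98275
step 6 (expiry): payoffs max(K−S,0) = 92.6624 71.3413 37.5512 0.0000 0.0000 0.0000 0.0000
step 5: (k=5,j=0): S=45.8963, K−S=83.2237, hold=81.0709 ⇒ V=83.2237 exercise | (k=5,j=1): S=72.7374, K−S=56.3826, hold=54.2734 ⇒ V=56.3826 exercise | (k=5,j=2): S=115.2756, K−S=13.8444, hold=19.3034 ⇒ V=19.3034 continue | (k=5,j=3): S=182.6910, K−S=0.0000, hold=0.0000 ⇒ V=0.0000 continue | (k=5,j=4): S=289.5323, K−S=0.0000, hold=0.0000 ⇒ V=0.0000 continue | (k=5,j=5): S=458.8565, K−S=0.0000, hold=0.0000 ⇒ V=0.0000 continue  boundary S*=72.7374
step 4: (k=4,j=0): S=57.7787, K−S=71.3413, hold=69.2078 ⇒ V=71.3413 exercise | (k=4,j=1): S=91.5688, K−S=37.5512, hold=38.0311 ⇒ V=38.0311 continue | (k=4,j=2): S=145.1200, K−S=0.0000, hold=9.9230 ⇒ V=9.9230 continue | (k=4,j=3): S=229.9890, K−S=0.0000, hold=0.0000 ⇒ V=0.0000 continue | (k=4,j=4): S=364.4911, K−S=0.0000, hold=0.0000 ⇒ V=0.0000 continue  boundary S*=57.7787
step 3: (k=3,j=0): S=72.7374, K−S=56.3826, hold=54.4984 ⇒ V=56.3826 exercise | (k=3,j=1): S=115.2756, K−S=13.8444, hold=24.2009 ⇒ V=24.2009 continue | (k=3,j=2): S=182.6910, K−S=0.0000, hold=5.1009 ⇒ V=5.1009 continue | (k=3,j=3): S=289.5323, K−S=0.0000, hold=0.0000 ⇒ V=0.0000 continue  boundary S*=72.7374
step 2: (k=2,j=0): S=91.5688, K−S=37.5512, hold=40.3266 ⇒ V=40.3266 continue | (k=2,j=1): S=145.1200, K−S=0.0000, hold=14.8314 ⇒ V=14.8314 continue | (k=2,j=2): S=229.9890, K−S=0.0000, hold=2.6222 ⇒ V=2.6222 continue  boundary S*=-
step 1: (k=1,j=0): S=115.2756, K−S=13.8444, hold=27.6815 ⇒ V=27.6815 continue | (k=1,j=1): S=182.6910, K−S=0.0000, hold=8.8531 ⇒ V=8.8531 continue  boundary S*=-
step 0: (k=0,j=0): S=145.1200, K−S=0.0000, hold=18.3792 ⇒ V=18.3792 continue  boundary S*=-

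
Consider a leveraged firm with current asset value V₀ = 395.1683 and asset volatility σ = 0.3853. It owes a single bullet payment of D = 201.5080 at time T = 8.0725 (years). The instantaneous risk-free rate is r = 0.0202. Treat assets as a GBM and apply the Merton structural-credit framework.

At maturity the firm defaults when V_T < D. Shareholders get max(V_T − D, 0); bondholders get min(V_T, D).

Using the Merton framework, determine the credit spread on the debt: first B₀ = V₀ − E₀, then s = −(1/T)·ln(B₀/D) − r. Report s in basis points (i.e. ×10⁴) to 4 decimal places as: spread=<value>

spread=269.0949

Apply the equity-as-call identities (strike 201.5080, horizon 8.0725 years):
d₁ = [ln(V₀/D) + (r + σ²/2)T] / (σ√T)
   = [ln(395.1683/201.5080) + (0.0202 + 0.5·0.3853²)·8.0725] / (0.3853·√8.0725)
   = [0.673483 + 0.762270] / 1.094720 = 1.311525
d₂ = d₁ − σ√T = 1.311525 − 1.094720 = 0.216805
N(d₁) = 0.905160,  N(d₂) = 0.585820,  e^(−rT) = 0.849536
E₀ = V₀·N(d₁) − D·e^(−rT)·N(d₂)
   = 395.1683·0.905160 − 201.5080·0.849536·0.585820 = 257.404897
B₀ = V₀ − E₀ = 395.1683 − 257.404897 = 137.763403
spread = −(1/T)·ln(B₀/D) − r = −(1/8.0725)·ln(137.763403/201.5080) − 0.0202 = 0.02690949
in basis points: 0.02690949 × 10⁴ = 269.0949 bp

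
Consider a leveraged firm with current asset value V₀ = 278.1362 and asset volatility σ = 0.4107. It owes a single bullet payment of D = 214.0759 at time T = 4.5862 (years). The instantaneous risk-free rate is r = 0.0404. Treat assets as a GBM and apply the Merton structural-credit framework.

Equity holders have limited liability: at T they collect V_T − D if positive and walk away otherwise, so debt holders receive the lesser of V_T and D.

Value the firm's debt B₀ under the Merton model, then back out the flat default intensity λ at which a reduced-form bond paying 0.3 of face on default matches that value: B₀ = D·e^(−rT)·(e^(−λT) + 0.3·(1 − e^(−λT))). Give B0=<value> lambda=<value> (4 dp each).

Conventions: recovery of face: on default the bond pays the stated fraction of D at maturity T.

B0=141.5077 lambda=0.0753

Equity is a call on the firm's assets struck at D = 214.0759:
d₁ = [ln(V₀/D) + (r + σ²/2)T] / (σ√T)
   = [ln(278.1362/214.0759) + (0.0404 + 0.5·0.4107²)·4.5862] / (0.4107·√4.5862)
   = [0.261780 + 0.572070] / 0.879531 = 0.948062
d₂ = d₁ − σ√T = 0.948062 − 0.879531 = 0.068531
N(d₁) = 0.828451,  N(d₂) = 0.527319,  e^(−rT) = 0.830870
E₀ = V₀·N(d₁) − D·e^(−rT)·N(d₂)
   = 278.1362·0.828451 − 214.0759·0.830870·0.527319 = 136.628538
B₀ = V₀ − E₀ = 278.1362 − 136.628538 = 141.507662
e^(−λT) = (B₀·e^(rT)/D − 0.3)/(1 − 0.3) = (141.5077·1.203558/214.0759 − 0.3)/0.7 = 0.70795990
λ = −ln(0.70795990)/4.5862 = 0.075306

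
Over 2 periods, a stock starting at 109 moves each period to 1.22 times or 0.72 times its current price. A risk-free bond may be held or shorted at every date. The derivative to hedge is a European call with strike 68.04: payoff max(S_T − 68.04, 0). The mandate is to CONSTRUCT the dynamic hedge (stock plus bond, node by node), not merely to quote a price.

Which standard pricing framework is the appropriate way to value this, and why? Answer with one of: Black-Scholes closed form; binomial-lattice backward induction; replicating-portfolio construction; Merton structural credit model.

Key observation: the deliverable is the dynamic trading strategy on the 2-step tree (spot 109, moves 1.22 and 0.72), so the valuation must go through the node-by-node replicating-portfolio solve.

framework: replicating-portfolio construction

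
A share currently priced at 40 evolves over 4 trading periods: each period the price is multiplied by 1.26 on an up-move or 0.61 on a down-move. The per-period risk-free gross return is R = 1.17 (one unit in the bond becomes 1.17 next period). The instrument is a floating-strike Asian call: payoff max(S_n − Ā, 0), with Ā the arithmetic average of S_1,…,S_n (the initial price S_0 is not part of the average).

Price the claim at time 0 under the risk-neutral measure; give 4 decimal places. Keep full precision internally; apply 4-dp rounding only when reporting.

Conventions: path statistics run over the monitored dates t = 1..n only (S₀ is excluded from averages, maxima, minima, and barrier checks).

No-arbitrage gives p* = (R−d)/(u−d) = 0.8615: enumerate every path, weight its payoff by its p*-probability, and discount by R^4.
Enumerate all 2^4 = 16 price paths (U = up ×1.26, D = down ×0.61); each path with k up-moves has probability p*^k·(1−p*)^(4−k).
DDDD: Ā=13.4754, payoff=0.0000, prob=0.000368
UDDD: Ā=27.8344, payoff=0.0000, prob=0.002287
DUDD: Ā=21.3344, payoff=0.0000, prob=0.002287
UUDD: Ā=44.0678, payoff=0.0000, prob=0.014230
DDUD: Ā=17.3694, payoff=0.0000, prob=0.002287
UDUD: Ā=35.8778, payoff=0.0000, prob=0.014230
DUUD: Ā=29.3778, payoff=0.0000, prob=0.014230
UUUD: Ā=60.6821, payoff=0.0000, prob=0.088543
DDDU: Ā=14.9508, payoff=0.0000, prob=0.002287
UDDU: Ā=30.8819, payoff=0.0000, prob=0.014230
DUDU: Ā=24.3819, payoff=0.0000, prob=0.014230
UUDU: Ā=50.3627, payoff=0.0000, prob=0.088543
DDUU: Ā=20.4169, payoff=3.2129, prob=0.014230
UDUU: Ā=42.1727, payoff=6.6365, prob=0.088543
DUUU: Ā=35.6727, payoff=13.1365, prob=0.088543
UUUU: Ā=73.6845, payoff=27.1345, prob=0.550933
Price = Σ prob·payoff / R^4 = 16.745742 / 1.873887 = 8.9364

price = 8.9364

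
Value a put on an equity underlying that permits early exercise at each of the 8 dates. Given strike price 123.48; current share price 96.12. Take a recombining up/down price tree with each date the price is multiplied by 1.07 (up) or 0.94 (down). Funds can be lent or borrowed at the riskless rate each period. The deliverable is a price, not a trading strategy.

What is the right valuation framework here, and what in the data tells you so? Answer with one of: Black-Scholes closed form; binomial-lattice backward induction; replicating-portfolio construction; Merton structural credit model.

Key observation: the exercise right at every one of the 8 steps is what matters: each node needs max(123.48 − S, continuation), which only the stepwise tree valuation starting from spot 96.12 delivers.

framework: binomial-lattice backward induction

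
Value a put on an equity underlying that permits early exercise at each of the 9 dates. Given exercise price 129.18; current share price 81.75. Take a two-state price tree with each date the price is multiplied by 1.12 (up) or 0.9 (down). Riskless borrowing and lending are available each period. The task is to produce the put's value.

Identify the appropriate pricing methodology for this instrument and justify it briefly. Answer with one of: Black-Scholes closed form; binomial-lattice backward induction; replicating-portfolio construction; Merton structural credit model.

framework: binomial-lattice backward induction

Key observation: the defining feature is the embedded early-exercise option across 9 discrete dates on the spot-81.75 tree; pricing the strike-129.18 put means working backward with an exercise test at every node.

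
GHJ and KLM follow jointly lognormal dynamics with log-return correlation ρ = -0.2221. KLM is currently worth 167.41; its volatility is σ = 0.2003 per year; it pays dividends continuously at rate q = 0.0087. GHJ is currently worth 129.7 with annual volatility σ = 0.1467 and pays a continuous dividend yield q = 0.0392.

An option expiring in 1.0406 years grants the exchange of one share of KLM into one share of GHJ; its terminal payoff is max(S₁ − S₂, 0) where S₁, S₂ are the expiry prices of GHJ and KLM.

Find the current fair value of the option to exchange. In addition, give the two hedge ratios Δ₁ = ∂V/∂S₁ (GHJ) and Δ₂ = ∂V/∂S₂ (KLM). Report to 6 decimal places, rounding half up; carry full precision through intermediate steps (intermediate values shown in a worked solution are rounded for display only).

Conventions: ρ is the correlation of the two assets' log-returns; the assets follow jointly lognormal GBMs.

σ_eff = √(σ₁² + σ₂² − 2ρσ₁σ₂) = √(0.1467² + 0.2003² − 2·-0.2221·0.1467·0.2003) = 0.273301
d₁ = (ln(S₁/S₂) + (q₂ − q₁ + σ_eff²/2)T) / (σ_eff√T) = (ln(129.7/167.41) + (0.0087 − 0.0392 + 0.037347)·1.0406) / 0.278794 = -0.889895
d₂ = d₁ − σ_eff√T = -0.889895 − 0.278794 = -1.168689
N(d₁) = 0.186761,  N(d₂) = 0.121265
V = S₁·e^{−q₁T}·N(d₁) − S₂·e^{−q₂T}·N(d₂) = 23.254704 − 20.117931 = 3.136773
Key observation: no risk-free rate is needed — with the second asset as numeraire the exchange option is a call on the ratio S₁/S₂, and r cancels out of the value.
Δ₁ = e^{−q₁T}·N(d₁) = 0.179296;  Δ₂ = −e^{−q₂T}·N(d₂) = -0.120172

exchange price = 3.136773
Δ1 = 0.179296
Δ2 = -0.120172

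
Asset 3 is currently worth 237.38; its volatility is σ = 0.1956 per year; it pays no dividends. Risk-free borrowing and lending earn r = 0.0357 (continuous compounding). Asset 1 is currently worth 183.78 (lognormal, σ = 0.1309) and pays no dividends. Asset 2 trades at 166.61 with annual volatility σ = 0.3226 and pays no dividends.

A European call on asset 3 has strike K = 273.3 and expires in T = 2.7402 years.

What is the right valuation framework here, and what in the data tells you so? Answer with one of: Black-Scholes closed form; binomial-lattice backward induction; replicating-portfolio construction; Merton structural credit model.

Key observation: everything needed for the exact continuous-time valuation of the European call on asset 3 (strike 273.3) is given, and no feature rules the closed form out.

framework: Black-Scholes closed form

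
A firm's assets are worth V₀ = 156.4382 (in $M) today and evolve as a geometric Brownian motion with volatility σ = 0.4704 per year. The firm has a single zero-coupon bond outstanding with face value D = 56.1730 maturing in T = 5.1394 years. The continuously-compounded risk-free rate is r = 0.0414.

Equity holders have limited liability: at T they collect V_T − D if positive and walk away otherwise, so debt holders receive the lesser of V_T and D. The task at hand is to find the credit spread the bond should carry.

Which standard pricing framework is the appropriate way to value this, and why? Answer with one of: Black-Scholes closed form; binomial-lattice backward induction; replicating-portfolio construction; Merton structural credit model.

Key observation: the data describe a firm's assets (V₀ = 156.4382, GBM) and a single zero-coupon debt of face 56.1730, so credit quantities follow from equity-as-call in the structural model.

framework: Merton structural credit model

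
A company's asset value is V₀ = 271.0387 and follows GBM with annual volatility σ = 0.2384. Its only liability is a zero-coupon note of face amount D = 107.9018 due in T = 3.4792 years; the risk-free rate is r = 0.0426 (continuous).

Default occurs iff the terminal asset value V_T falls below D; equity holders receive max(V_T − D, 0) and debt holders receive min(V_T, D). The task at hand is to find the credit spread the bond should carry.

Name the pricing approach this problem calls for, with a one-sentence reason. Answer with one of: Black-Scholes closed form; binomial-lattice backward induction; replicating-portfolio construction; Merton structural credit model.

framework: Merton structural credit model

Key observation: the data describe a firm's assets (V₀ = 271.0387, GBM) and a single zero-coupon debt of face 107.9018, so credit quantities follow from equity-as-call in the structural model.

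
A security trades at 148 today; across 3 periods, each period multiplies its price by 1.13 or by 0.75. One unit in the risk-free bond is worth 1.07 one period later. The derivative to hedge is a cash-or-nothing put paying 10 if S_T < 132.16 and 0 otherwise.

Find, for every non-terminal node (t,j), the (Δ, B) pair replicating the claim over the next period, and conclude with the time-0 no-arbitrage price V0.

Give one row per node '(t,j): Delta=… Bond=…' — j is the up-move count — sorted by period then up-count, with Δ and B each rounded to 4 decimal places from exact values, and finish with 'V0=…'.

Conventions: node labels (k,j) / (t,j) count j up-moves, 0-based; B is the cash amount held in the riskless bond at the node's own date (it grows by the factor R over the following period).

Arbitrage-free pricing uses the up-move probability p* = (R−d)/(u−d) = 0.8421, discounting each step at R = 1.07.
At maturity the claim pays: V(3,0)=10.0000, V(3,1)=10.0000, V(3,2)=0.0000, V(3,3)=0.0000
Node (2,0) S=83.2500: V=(p*·10.0000+(1−p*)·10.0000)/1.07=9.3458; Δ=(10.0000−10.0000)/(94.0725−62.4375)=0.0000; B=V−Δ·S=9.3458
Node (2,1) S=125.4300: V=(p*·0.0000+(1−p*)·10.0000)/1.07=1.4757; Δ=(0.0000−10.0000)/(141.7359−94.0725)=-0.2098; B=V−Δ·S=27.7914
Node (2,2) S=188.9812: V=(p*·0.0000+(1−p*)·0.0000)/1.07=0.0000; Δ=(0.0000−0.0000)/(213.5488−141.7359)=0.0000; B=V−Δ·S=0.0000
Node (1,0) S=111.0000: V=(p*·1.4757+(1−p*)·9.3458)/1.07=2.5405; Δ=(1.4757−9.3458)/(125.4300−83.2500)=-0.1866; B=V−Δ·S=23.2514
Node (1,1) S=167.2400: V=(p*·0.0000+(1−p*)·1.4757)/1.07=0.2178; Δ=(0.0000−1.4757)/(188.9812−125.4300)=-0.0232; B=V−Δ·S=4.1010
Node (0,0) S=148.0000: V=(p*·0.2178+(1−p*)·2.5405)/1.07=0.5463; Δ=(0.2178−2.5405)/(167.2400−111.0000)=-0.0413; B=V−Δ·S=6.6587
Sanity check at the root: Δ(0,0)·S0 + B(0,0) reproduces V0 = 0.5463.

(0,0): Delta=-0.0413 Bond=6.6587
(1,0): Delta=-0.1866 Bond=23.2514
(1,1): Delta=-0.0232 Bond=4.1010
(2,0): Delta=0.0000 Bond=9.3458
(2,1): Delta=-0.2098 Bond=27.7914
(2,2): Delta=0.0000 Bond=0.0000
V0=0.5463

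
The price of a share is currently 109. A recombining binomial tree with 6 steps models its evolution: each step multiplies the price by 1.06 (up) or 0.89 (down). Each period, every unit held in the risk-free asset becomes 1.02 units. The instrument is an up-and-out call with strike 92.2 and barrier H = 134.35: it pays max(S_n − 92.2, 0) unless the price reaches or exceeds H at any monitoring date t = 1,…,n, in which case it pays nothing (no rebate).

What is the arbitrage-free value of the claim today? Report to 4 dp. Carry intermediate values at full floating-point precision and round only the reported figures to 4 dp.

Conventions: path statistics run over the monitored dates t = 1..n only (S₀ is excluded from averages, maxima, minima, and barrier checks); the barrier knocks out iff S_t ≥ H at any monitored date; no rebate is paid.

price = 12.1762

No-arbitrage gives p* = (R−d)/(u−d) = 0.7647: enumerate every path, weight its payoff by its p*-probability, and discount by R^6.
Enumerate all 2^6 = 64 price paths (U = up ×1.06, D = down ×0.89); each path with k up-moves has probability p*^k·(1−p*)^(6−k).
DDDDDD: M=97.0100, payoff=0.0000, prob=0.000170
UDDDDD: M=115.5400, payoff=0.0000, prob=0.000552
DUDDDD: M=102.8306, payoff=0.0000, prob=0.000552
UUDDDD: M=122.4724, payoff=0.0000, prob=0.001792
DDUDDD: M=97.0100, payoff=0.0000, prob=0.000552
UDUDDD: M=115.5400, payoff=0.0000, prob=0.001792
DUUDDD: M=109.0004, payoff=0.0000, prob=0.001792
UUUDDD: M=129.8207, payoff=0.0000, prob=0.005825
DDDUDD: M=97.0100, payoff=0.0000, prob=0.000552
UDDUDD: M=115.5400, payoff=0.0000, prob=0.001792
DUDUDD: M=102.8306, payoff=0.0000, prob=0.001792
UUDUDD: M=122.4724, payoff=0.0000, prob=0.005825
DDUUDD: M=97.0104, payoff=0.0000, prob=0.001792
UDUUDD: M=115.5405, payoff=0.0000, prob=0.005825
DUUUDD: M=115.5405, payoff=0.0000, prob=0.005825
UUUUDD: M=137.6100, payoff=0.0000, prob=0.018932
DDDDUD: M=97.0100, payoff=0.0000, prob=0.000552
UDDDUD: M=115.5400, payoff=0.0000, prob=0.001792
DUDDUD: M=102.8306, payoff=0.0000, prob=0.001792
UUDDUD: M=122.4724, payoff=0.0000, prob=0.005825
DDUDUD: M=97.0100, payoff=0.0000, prob=0.001792
UDUDUD: M=115.5400, payoff=0.0000, prob=0.005825
DUUDUD: M=109.0004, payoff=0.0000, prob=0.005825
UUUDUD: M=129.8207, payoff=16.8009, prob=0.018932
DDDUUD: M=97.0100, payoff=0.0000, prob=0.001792
UDDUUD: M=115.5400, payoff=0.0000, prob=0.005825
DUDUUD: M=102.8310, payoff=0.0000, prob=0.005825
UUDUUD: M=122.4729, payoff=16.8009, prob=0.018932
DDUUUD: M=102.8310, payoff=0.0000, prob=0.005825
UDUUUD: M=122.4729, payoff=16.8009, prob=0.018932
DUUUUD: M=122.4729, payoff=16.8009, prob=0.018932
UUUUUD: M=145.8666, payoff=0.0000, prob=0.061529
DDDDDU: M=97.0100, payoff=0.0000, prob=0.000552
UDDDDU: M=115.5400, payoff=0.0000, prob=0.001792
DUDDDU: M=102.8306, payoff=0.0000, prob=0.001792
UUDDDU: M=122.4724, payoff=0.0000, prob=0.005825
DDUDDU: M=97.0100, payoff=0.0000, prob=0.001792
UDUDDU: M=115.5400, payoff=0.0000, prob=0.005825
DUUDDU: M=109.0004, payoff=0.0000, prob=0.005825
UUUDDU: M=129.8207, payoff=16.8009, prob=0.018932
DDDUDU: M=97.0100, payoff=0.0000, prob=0.001792
UDDUDU: M=115.5400, payoff=0.0000, prob=0.005825
DUDUDU: M=102.8306, payoff=0.0000, prob=0.005825
UUDUDU: M=122.4724, payoff=16.8009, prob=0.018932
DDUUDU: M=97.0104, payoff=0.0000, prob=0.005825
UDUUDU: M=115.5405, payoff=16.8009, prob=0.018932
DUUUDU: M=115.5405, payoff=16.8009, prob=0.018932
UUUUDU: M=137.6100, payoff=0.0000, prob=0.061529
DDDDUU: M=97.0100, payoff=0.0000, prob=0.001792
UDDDUU: M=115.5400, payoff=0.0000, prob=0.005825
DUDDUU: M=102.8306, payoff=0.0000, prob=0.005825
UUDDUU: M=122.4724, payoff=16.8009, prob=0.018932
DDUDUU: M=97.0100, payoff=0.0000, prob=0.005825
UDUDUU: M=115.5400, payoff=16.8009, prob=0.018932
DUUDUU: M=109.0009, payoff=16.8009, prob=0.018932
UUUDUU: M=129.8213, payoff=37.6213, prob=0.061529
DDDUUU: M=97.0100, payoff=0.0000, prob=0.005825
UDDUUU: M=115.5400, payoff=16.8009, prob=0.018932
DUDUUU: M=109.0009, payoff=16.8009, prob=0.018932
UUDUUU: M=129.8213, payoff=37.6213, prob=0.061529
DDUUUU: M=109.0009, payoff=16.8009, prob=0.018932
UDUUUU: M=129.8213, payoff=37.6213, prob=0.061529
DUUUUU: M=129.8213, payoff=37.6213, prob=0.061529
UUUUUU: M=154.6186, payoff=0.0000, prob=0.199971
Price = Σ prob·payoff / R^6 = 13.712339 / 1.126162 = 12.1762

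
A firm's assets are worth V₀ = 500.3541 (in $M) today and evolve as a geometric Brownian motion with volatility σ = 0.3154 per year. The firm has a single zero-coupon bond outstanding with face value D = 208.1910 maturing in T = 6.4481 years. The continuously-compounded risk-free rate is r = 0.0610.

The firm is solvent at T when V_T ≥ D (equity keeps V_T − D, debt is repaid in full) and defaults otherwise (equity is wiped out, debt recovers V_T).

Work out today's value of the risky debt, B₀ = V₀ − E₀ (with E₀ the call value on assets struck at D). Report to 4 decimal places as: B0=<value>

Equity is a call on the firm's assets struck at D = 208.1910:
d₁ = [ln(V₀/D) + (r + σ²/2)T] / (σ√T)
   = [ln(500.3541/208.1910) + (0.0610 + 0.5·0.3154²)·6.4481] / (0.3154·√6.4481)
   = [0.876860 + 0.714053] / 0.800899 = 1.986411
d₂ = d₁ − σ√T = 1.986411 − 0.800899 = 1.185512
N(d₁) = 0.976506,  N(d₂) = 0.882092,  e^(−rT) = 0.674803
E₀ = V₀·N(d₁) − D·e^(−rT)·N(d₂)
   = 500.3541·0.976506 − 208.1910·0.674803·0.882092 = 364.675470
B₀ = V₀ − E₀ = 500.3541 − 364.675470 = 135.678630

B0=135.6786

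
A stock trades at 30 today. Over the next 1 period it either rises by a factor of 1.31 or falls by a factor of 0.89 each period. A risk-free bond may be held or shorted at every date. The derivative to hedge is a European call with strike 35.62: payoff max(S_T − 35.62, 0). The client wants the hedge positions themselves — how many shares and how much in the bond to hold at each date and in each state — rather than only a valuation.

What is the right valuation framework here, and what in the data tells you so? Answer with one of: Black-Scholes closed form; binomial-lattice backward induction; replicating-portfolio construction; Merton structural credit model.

framework: replicating-portfolio construction

Key observation: since the answer must list Δ and B at each node of the 1.31/0.89 lattice on 30, the replicating-portfolio method — solving the two-state system at every node — is the one that applies.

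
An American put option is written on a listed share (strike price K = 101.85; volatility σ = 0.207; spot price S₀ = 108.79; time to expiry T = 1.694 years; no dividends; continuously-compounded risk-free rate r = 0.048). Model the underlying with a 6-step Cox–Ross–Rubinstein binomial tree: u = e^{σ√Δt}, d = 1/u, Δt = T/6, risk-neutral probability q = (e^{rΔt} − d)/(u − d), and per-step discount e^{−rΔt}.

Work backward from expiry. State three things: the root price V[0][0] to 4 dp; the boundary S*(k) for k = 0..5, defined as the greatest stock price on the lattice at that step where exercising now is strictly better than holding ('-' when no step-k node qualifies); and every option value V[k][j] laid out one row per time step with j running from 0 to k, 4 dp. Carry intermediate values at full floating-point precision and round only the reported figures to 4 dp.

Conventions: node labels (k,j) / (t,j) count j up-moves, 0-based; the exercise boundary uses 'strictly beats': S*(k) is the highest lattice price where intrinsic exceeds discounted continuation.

price = 5.5983
boundary = - - - 78.2142 87.3078 78.2142
tree:
5.5983
9.3962 2.4327
15.2303 4.5536 0.6472
23.6358 8.2967 1.4090 0.0000
31.7823 14.5422 3.0678 0.0000 0.0000
39.0804 23.6358 6.6792 0.0000 0.0000 0.0000
45.6182 31.7823 14.5422 0.0000 0.0000 0.0000 0.0000

params: Δt=0.28233 u=1.11627 d=0.89584 q=0.53443 e^(-rΔt)=0.98654
t_6 payoffs: 45.6182 31.7823 14.5422 0.0000 0.0000 0.0000 0.0000
t_5: node(5,0) S=62.7696 payoff=39.0804 vs cont=37.7094 → 39.0804 [stop]  node(5,1) S=78.2142 payoff=23.6358 vs cont=22.2649 → 23.6358 [stop]  node(5,2) S=97.4588 payoff=4.3912 vs cont=6.6792 → 6.6792 [wait]  node(5,3) S=121.4386 payoff=0.0000 vs cont=0.0000 → 0.0000 [wait]  node(5,4) S=151.3187 payoff=0.0000 vs cont=0.0000 → 0.0000 [wait]  node(5,5) S=188.5507 payoff=0.0000 vs cont=0.0000 → 0.0000 [wait]  ⇒ S*(5)=78.2142
t_4: node(4,0) S=70.0677 payoff=31.7823 vs cont=30.4114 → 31.7823 [stop]  node(4,1) S=87.3078 payoff=14.5422 vs cont=14.3775 → 14.5422 [stop]  node(4,2) S=108.7900 payoff=0.0000 vs cont=3.0678 → 3.0678 [wait]  node(4,3) S=135.5579 payoff=0.0000 vs cont=0.0000 → 0.0000 [wait]  node(4,4) S=168.9120 payoff=0.0000 vs cont=0.0000 → 0.0000 [wait]  ⇒ S*(4)=87.3078
t_3: node(3,0) S=78.2142 payoff=23.6358 vs cont=22.2649 → 23.6358 [stop]  node(3,1) S=97.4588 payoff=4.3912 vs cont=8.2967 → 8.2967 [wait]  node(3,2) S=121.4386 payoff=0.0000 vs cont=1.4090 → 1.4090 [wait]  node(3,3) S=151.3187 payoff=0.0000 vs cont=0.0000 → 0.0000 [wait]  ⇒ S*(3)=78.2142
t_2: node(2,0) S=87.3078 payoff=14.5422 vs cont=15.2303 → 15.2303 [wait]  node(2,1) S=108.7900 payoff=0.0000 vs cont=4.5536 → 4.5536 [wait]  node(2,2) S=135.5579 payoff=0.0000 vs cont=0.6472 → 0.6472 [wait]  ⇒ S*(2)=-
t_1: node(1,0) S=97.4588 payoff=4.3912 vs cont=9.3962 → 9.3962 [wait]  node(1,1) S=121.4386 payoff=0.0000 vs cont=2.4327 → 2.4327 [wait]  ⇒ S*(1)=-
t_0: node(0,0) S=108.7900 payoff=0.0000 vs cont=5.5983 → 5.5983 [wait]  ⇒ S*(0)=-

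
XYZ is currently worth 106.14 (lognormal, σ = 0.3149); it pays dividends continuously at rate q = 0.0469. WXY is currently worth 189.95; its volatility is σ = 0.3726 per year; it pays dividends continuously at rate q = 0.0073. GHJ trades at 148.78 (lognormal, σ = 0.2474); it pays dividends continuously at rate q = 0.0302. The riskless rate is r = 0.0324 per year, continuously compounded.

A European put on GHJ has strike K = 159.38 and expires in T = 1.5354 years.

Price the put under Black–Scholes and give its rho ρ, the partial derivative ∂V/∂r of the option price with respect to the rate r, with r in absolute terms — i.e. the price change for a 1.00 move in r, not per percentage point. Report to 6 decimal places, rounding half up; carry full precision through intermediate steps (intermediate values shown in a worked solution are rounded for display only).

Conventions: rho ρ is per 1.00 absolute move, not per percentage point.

σ√T = 0.2474·√1.5354 = 0.306556
d₁ = (ln(S/K) + (r−q+σ²/2)T) / (σ√T) = (ln(148.78/159.38) + (0.0324−0.0302+0.2474²/2)·1.5354) / 0.306556 = (-0.068823 + 0.050366) / 0.306556 = -0.060205
d₂ = d₁ − σ√T = -0.060205 − 0.306556 = -0.366762
e^{−rT} = 0.951470
e^{−qT} = 0.954690
N(−d₁) = 0.524004,  N(−d₂) = 0.643102
Put price V = K·e^{−rT}·N(−d₂) − S·e^{−qT}·N(−d₁) = 97.523339 − 74.428834 = 23.094505
ρ = −K·T·e^{−rT}·N(−d₂) = -149.737335

price = 23.094505
ρ = -149.737335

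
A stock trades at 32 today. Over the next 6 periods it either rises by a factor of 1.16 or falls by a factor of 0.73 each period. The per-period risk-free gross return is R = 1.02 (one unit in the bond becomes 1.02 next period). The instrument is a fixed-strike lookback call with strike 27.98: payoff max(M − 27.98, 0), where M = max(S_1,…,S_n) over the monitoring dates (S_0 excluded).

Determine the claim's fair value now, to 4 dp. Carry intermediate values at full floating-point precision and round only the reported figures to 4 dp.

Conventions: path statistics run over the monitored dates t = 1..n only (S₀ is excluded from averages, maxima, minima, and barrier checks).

price = 15.7238

Risk-neutral up-probability p* = (R−d)/(u−d) = (1.02−0.73)/(1.16−0.73) = 0.6744; the claim prices as the p*-weighted sum of path payoffs discounted by R^6.
Enumerate all 2^6 = 64 price paths (U = up ×1.16, D = down ×0.73); each path with k up-moves has probability p*^k·(1−p*)^(6−k).
DDDDDD: M=23.3600, payoff=0.0000, prob=0.001191
UDDDDD: M=37.1200, payoff=9.1400, prob=0.002467
DUDDDD: M=27.0976, payoff=0.0000, prob=0.002467
UUDDDD: M=43.0592, payoff=15.0792, prob=0.005111
DDUDDD: M=23.3600, payoff=0.0000, prob=0.002467
UDUDDD: M=37.1200, payoff=9.1400, prob=0.005111
DUUDDD: M=31.4332, payoff=3.4532, prob=0.005111
UUUDDD: M=49.9487, payoff=21.9687, prob=0.010587
DDDUDD: M=23.3600, payoff=0.0000, prob=0.002467
UDDUDD: M=37.1200, payoff=9.1400, prob=0.005111
DUDUDD: M=27.0976, payoff=0.0000, prob=0.005111
UUDUDD: M=43.0592, payoff=15.0792, prob=0.010587
DDUUDD: M=23.3600, payoff=0.0000, prob=0.005111
UDUUDD: M=37.1200, payoff=9.1400, prob=0.010587
DUUUDD: M=36.4625, payoff=8.4825, prob=0.010587
UUUUDD: M=57.9405, payoff=29.9605, prob=0.021930
DDDDUD: M=23.3600, payoff=0.0000, prob=0.002467
UDDDUD: M=37.1200, payoff=9.1400, prob=0.005111
DUDDUD: M=27.0976, payoff=0.0000, prob=0.005111
UUDDUD: M=43.0592, payoff=15.0792, prob=0.010587
DDUDUD: M=23.3600, payoff=0.0000, prob=0.005111
UDUDUD: M=37.1200, payoff=9.1400, prob=0.010587
DUUDUD: M=31.4332, payoff=3.4532, prob=0.010587
UUUDUD: M=49.9487, payoff=21.9687, prob=0.021930
DDDUUD: M=23.3600, payoff=0.0000, prob=0.005111
UDDUUD: M=37.1200, payoff=9.1400, prob=0.010587
DUDUUD: M=27.0976, payoff=0.0000, prob=0.010587
UUDUUD: M=43.0592, payoff=15.0792, prob=0.021930
DDUUUD: M=26.6176, payoff=0.0000, prob=0.010587
UDUUUD: M=42.2965, payoff=14.3165, prob=0.021930
DUUUUD: M=42.2965, payoff=14.3165, prob=0.021930
UUUUUD: M=67.2109, payoff=39.2309, prob=0.045426
DDDDDU: M=23.3600, payoff=0.0000, prob=0.002467
UDDDDU: M=37.1200, payoff=9.1400, prob=0.005111
DUDDDU: M=27.0976, payoff=0.0000, prob=0.005111
UUDDDU: M=43.0592, payoff=15.0792, prob=0.010587
DDUDDU: M=23.3600, payoff=0.0000, prob=0.005111
UDUDDU: M=37.1200, payoff=9.1400, prob=0.010587
DUUDDU: M=31.4332, payoff=3.4532, prob=0.010587
UUUDDU: M=49.9487, payoff=21.9687, prob=0.021930
DDDUDU: M=23.3600, payoff=0.0000, prob=0.005111
UDDUDU: M=37.1200, payoff=9.1400, prob=0.010587
DUDUDU: M=27.0976, payoff=0.0000, prob=0.010587
UUDUDU: M=43.0592, payoff=15.0792, prob=0.021930
DDUUDU: M=23.3600, payoff=0.0000, prob=0.010587
UDUUDU: M=37.1200, payoff=9.1400, prob=0.021930
DUUUDU: M=36.4625, payoff=8.4825, prob=0.021930
UUUUDU: M=57.9405, payoff=29.9605, prob=0.045426
DDDDUU: M=23.3600, payoff=0.0000, prob=0.005111
UDDDUU: M=37.1200, payoff=9.1400, prob=0.010587
DUDDUU: M=27.0976, payoff=0.0000, prob=0.010587
UUDDUU: M=43.0592, payoff=15.0792, prob=0.021930
DDUDUU: M=23.3600, payoff=0.0000, prob=0.010587
UDUDUU: M=37.1200, payoff=9.1400, prob=0.021930
DUUDUU: M=31.4332, payoff=3.4532, prob=0.021930
UUUDUU: M=49.9487, payoff=21.9687, prob=0.045426
DDDUUU: M=23.3600, payoff=0.0000, prob=0.010587
UDDUUU: M=37.1200, payoff=9.1400, prob=0.021930
DUDUUU: M=30.8765, payoff=2.8965, prob=0.021930
UUDUUU: M=49.0640, payoff=21.0840, prob=0.045426
DDUUUU: M=30.8765, payoff=2.8965, prob=0.021930
UDUUUU: M=49.0640, payoff=21.0840, prob=0.045426
DUUUUU: M=49.0640, payoff=21.0840, prob=0.045426
UUUUUU: M=77.9647, payoff=49.9847, prob=0.094097
Price = Σ prob·payoff / R^6 = 17.707582 / 1.126162 = 15.7238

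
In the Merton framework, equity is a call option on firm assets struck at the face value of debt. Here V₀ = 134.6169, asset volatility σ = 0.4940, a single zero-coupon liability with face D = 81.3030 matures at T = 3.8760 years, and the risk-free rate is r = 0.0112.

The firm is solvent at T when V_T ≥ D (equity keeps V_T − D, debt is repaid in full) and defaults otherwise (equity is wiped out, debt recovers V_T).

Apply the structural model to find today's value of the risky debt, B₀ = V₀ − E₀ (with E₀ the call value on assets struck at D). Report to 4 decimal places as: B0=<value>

Apply the equity-as-call identities (strike 81.3030, horizon 3.8760 years):
d₁ = [ln(V₀/D) + (r + σ²/2)T] / (σ√T)
   = [ln(134.6169/81.3030) + (0.0112 + 0.5·0.4940²)·3.8760] / (0.4940·√3.8760)
   = [0.504250 + 0.516353] / 0.972565 = 1.049393
d₂ = d₁ − σ√T = 1.049393 − 0.972565 = 0.076827
N(d₁) = 0.853001,  N(d₂) = 0.530619,  e^(−rT) = 0.957518
E₀ = V₀·N(d₁) − D·e^(−rT)·N(d₂)
   = 134.6169·0.853001 − 81.3030·0.957518·0.530619 = 73.520163
B₀ = V₀ − E₀ = 134.6169 − 73.520163 = 61.096737

B0=61.0967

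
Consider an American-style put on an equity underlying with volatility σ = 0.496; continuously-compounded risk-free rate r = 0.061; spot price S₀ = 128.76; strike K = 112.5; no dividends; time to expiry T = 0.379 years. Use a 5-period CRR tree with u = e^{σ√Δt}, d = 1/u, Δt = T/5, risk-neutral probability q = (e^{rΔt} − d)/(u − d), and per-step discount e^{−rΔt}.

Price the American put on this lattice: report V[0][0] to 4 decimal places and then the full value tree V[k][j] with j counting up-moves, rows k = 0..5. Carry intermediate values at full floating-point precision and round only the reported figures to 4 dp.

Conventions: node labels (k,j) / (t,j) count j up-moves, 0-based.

Δt=0.07580, u=1.14632, d=0.87236, q=0.48283, disc=e^(-rΔt)=0.99539
k=5 terminal: V=max(K-S,0) → 47.4497 27.0205 0.1754 0.0000 0.0000 0.0000
k=4: j=0 S=74.5686 intr=37.9314 cont=37.4124 V=37.9314[EX]; j=1 S=97.9870 intr=14.5130 cont=13.9940 V=14.5130[EX]; j=2 S=128.7600 intr=0.0000 cont=0.0903 V=0.0903[hold]; j=3 S=169.1973 intr=0.0000 cont=0.0000 V=0.0000[hold]; j=4 S=222.3341 intr=0.0000 cont=0.0000 V=0.0000[hold]
k=3: j=0 S=85.4795 intr=27.0205 cont=26.5015 V=27.0205[EX]; j=1 S=112.3246 intr=0.1754 cont=7.5145 V=7.5145[hold]; j=2 S=147.6003 intr=0.0000 cont=0.0465 V=0.0465[hold]; j=3 S=193.9545 intr=0.0000 cont=0.0000 V=0.0000[hold]
k=2: j=0 S=97.9870 intr=14.5130 cont=17.5212 V=17.5212[hold]; j=1 S=128.7600 intr=0.0000 cont=3.8907 V=3.8907[hold]; j=2 S=169.1973 intr=0.0000 cont=0.0239 V=0.0239[hold]
k=1: j=0 S=112.3246 intr=0.1754 cont=10.8895 V=10.8895[hold]; j=1 S=147.6003 intr=0.0000 cont=2.0144 V=2.0144[hold]
k=0: j=0 S=128.7600 intr=0.0000 cont=6.5739 V=6.5739[hold]

price = 6.5739
tree:
6.5739
10.8895 2.0144
17.5212 3.8907 0.0239
27.0205 7.5145 0.0465 0.0000
37.9314 14.5130 0.0903 0.0000 0.0000
47.4497 27.0205 0.1754 0.0000 0.0000 0.0000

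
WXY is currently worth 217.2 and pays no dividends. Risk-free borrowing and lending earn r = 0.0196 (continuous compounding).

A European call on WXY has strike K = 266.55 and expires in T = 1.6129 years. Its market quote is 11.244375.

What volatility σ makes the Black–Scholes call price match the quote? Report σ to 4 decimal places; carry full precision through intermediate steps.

sigma = 0.2250

At σ = 0.2250 the Black–Scholes value reproduces the quote:
σ√T = 0.225·√1.6129 = 0.285750
d₁ = (ln(S/K) + (r+σ²/2)T) / (σ√T) = (ln(217.2/266.55) + (0.0196+0.225²/2)·1.6129) / 0.285750 = (-0.204743 + 0.072439) / 0.285750 = -0.463006
d₂ = d₁ − σ√T = -0.463006 − 0.285750 = -0.748756
e^{−rT} = 0.968882
N(d₁) = 0.321680,  N(d₂) = 0.227002
V = S·N(d₁) − K·e^{−rT}·N(d₂) = 69.868925 − 58.624550 = 11.244375 (matching the quote); vega is positive throughout, so no other σ reproduces this price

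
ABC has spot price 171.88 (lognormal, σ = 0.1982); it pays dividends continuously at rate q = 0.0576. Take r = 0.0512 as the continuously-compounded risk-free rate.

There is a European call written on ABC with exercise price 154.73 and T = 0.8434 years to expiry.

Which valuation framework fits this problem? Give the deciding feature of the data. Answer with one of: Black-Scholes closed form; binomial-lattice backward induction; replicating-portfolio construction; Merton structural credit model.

framework: Black-Scholes closed form

Key observation: with ABC following a GBM at constant σ and r, the European call struck at 154.73 prices in closed form — nothing here needs a stepwise model or a balance sheet.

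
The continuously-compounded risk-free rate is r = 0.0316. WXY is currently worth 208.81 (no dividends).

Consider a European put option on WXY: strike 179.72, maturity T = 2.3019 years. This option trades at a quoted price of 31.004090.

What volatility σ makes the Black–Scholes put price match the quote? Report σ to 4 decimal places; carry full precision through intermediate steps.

At σ = 0.4411 the Black–Scholes value reproduces the quote:
σ√T = 0.4411·√2.3019 = 0.669238
d₁ = (ln(S/K) + (r+σ²/2)T) / (σ√T) = (ln(208.81/179.72) + (0.0316+0.4411²/2)·2.3019) / 0.669238 = (0.150025 + 0.296679) / 0.669238 = 0.667482
d₂ = d₁ − σ√T = 0.667482 − 0.669238 = -0.001755
e^{−rT} = 0.929843
N(−d₁) = 0.252232,  N(−d₂) = 0.500700
V = K·e^{−rT}·N(−d₂) − S·N(−d₁) = 83.672672 − 52.668582 = 31.004090 (matching the quote); vega is positive throughout, so no other σ reproduces this price

sigma = 0.4411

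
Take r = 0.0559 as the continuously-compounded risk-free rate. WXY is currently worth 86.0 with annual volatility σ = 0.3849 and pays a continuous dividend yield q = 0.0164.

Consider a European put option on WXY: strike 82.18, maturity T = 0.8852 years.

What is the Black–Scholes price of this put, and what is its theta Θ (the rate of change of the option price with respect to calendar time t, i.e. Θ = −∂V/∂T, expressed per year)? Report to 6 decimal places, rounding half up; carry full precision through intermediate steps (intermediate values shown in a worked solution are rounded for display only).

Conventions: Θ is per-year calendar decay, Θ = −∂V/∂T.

σ√T = 0.3849·√0.8852 = 0.362133
d₁ = (ln(S/K) + (r−q+σ²/2)T) / (σ√T) = (ln(86.0/82.18) + (0.0559−0.0164+0.3849²/2)·0.8852) / 0.362133 = (0.045435 + 0.100536) / 0.362133 = 0.403086
d₂ = d₁ − σ√T = 0.403086 − 0.362133 = 0.040953
e^{−rT} = 0.951722
e^{−qT} = 0.985588
N(−d₁) = 0.343442,  N(−d₂) = 0.483667
Put price V = K·e^{−rT}·N(−d₂) − S·e^{−qT}·N(−d₁) = 37.828775 − 29.110356 = 8.718419
φ(d₁) = (1/√(2π))·e^{−d₁²/2} = 0.367814
Θ = −S·e^{−qT}·φ(d₁)·σ/(2√T) − q·S·e^{−qT}·N(−d₁) + r·K·e^{−rT}·N(−d₂) = −6.377040 − 0.477410 + 2.114629 = -4.739822

price = 8.718419
Θ = -4.739822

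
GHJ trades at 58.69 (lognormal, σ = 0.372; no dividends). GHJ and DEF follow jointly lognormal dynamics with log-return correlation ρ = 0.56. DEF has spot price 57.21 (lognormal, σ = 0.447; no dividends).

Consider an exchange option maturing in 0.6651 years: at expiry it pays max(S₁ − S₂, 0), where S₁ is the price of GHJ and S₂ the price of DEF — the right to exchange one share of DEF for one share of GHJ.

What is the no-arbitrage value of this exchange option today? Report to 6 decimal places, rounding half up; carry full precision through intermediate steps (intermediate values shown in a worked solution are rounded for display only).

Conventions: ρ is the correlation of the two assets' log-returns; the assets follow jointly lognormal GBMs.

σ_eff = √(σ₁² + σ₂² − 2ρσ₁σ₂) = √(0.372² + 0.447² − 2·0.56·0.372·0.447) = 0.389814
d₁ = (ln(S₁/S₂) + (q₂ − q₁ + σ_eff²/2)T) / (σ_eff√T) = (ln(58.69/57.21) + (0.0 − 0.0 + 0.075977)·0.6651) / 0.317908 = 0.239294
d₂ = d₁ − σ_eff√T = 0.239294 − 0.317908 = -0.078614
N(d₁) = 0.594561,  N(d₂) = 0.468670
V = S₁·e^{−q₁T}·N(d₁) − S₂·e^{−q₂T}·N(d₂) = 34.894788 − 26.812602 = 8.082186
Key observation: r never enters — measured in units of DEF, the claim is a call on S₁/S₂ struck at 1, so only the dividend yields and σ_eff matter.

exchange price = 8.082186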